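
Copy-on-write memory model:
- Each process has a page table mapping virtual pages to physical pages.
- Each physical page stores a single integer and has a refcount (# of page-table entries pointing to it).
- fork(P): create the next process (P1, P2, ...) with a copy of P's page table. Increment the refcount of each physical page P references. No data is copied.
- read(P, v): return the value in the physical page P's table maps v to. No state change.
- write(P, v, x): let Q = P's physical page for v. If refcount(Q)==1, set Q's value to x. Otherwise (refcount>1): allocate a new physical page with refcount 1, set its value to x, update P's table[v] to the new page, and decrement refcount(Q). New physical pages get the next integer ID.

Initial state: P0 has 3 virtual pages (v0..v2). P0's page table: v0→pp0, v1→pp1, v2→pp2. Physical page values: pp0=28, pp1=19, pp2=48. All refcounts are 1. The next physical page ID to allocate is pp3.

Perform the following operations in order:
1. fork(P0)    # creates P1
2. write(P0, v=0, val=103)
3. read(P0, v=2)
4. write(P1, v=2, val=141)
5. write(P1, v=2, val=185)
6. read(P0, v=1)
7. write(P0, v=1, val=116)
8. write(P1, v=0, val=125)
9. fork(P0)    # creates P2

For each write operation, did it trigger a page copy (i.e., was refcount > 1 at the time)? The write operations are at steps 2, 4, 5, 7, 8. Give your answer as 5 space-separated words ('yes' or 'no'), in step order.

Op 1: fork(P0) -> P1. 3 ppages; refcounts: pp0:2 pp1:2 pp2:2
Op 2: write(P0, v0, 103). refcount(pp0)=2>1 -> COPY to pp3. 4 ppages; refcounts: pp0:1 pp1:2 pp2:2 pp3:1
Op 3: read(P0, v2) -> 48. No state change.
Op 4: write(P1, v2, 141). refcount(pp2)=2>1 -> COPY to pp4. 5 ppages; refcounts: pp0:1 pp1:2 pp2:1 pp3:1 pp4:1
Op 5: write(P1, v2, 185). refcount(pp4)=1 -> write in place. 5 ppages; refcounts: pp0:1 pp1:2 pp2:1 pp3:1 pp4:1
Op 6: read(P0, v1) -> 19. No state change.
Op 7: write(P0, v1, 116). refcount(pp1)=2>1 -> COPY to pp5. 6 ppages; refcounts: pp0:1 pp1:1 pp2:1 pp3:1 pp4:1 pp5:1
Op 8: write(P1, v0, 125). refcount(pp0)=1 -> write in place. 6 ppages; refcounts: pp0:1 pp1:1 pp2:1 pp3:1 pp4:1 pp5:1
Op 9: fork(P0) -> P2. 6 ppages; refcounts: pp0:1 pp1:1 pp2:2 pp3:2 pp4:1 pp5:2

yes yes no yes no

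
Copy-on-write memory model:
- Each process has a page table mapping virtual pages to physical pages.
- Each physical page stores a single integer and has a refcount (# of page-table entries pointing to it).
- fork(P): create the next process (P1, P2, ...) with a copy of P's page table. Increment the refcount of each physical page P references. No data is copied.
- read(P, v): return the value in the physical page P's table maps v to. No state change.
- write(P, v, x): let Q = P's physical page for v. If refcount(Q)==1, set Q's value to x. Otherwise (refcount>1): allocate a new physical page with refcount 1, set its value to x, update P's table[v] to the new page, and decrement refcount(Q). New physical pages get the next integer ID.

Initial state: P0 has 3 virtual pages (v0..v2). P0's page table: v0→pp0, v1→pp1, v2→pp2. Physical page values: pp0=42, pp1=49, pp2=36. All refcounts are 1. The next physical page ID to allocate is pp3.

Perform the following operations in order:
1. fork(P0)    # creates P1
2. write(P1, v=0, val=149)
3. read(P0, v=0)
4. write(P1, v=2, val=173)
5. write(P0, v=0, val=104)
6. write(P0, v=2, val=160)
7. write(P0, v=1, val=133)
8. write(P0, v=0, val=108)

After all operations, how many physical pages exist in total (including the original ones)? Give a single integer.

Op 1: fork(P0) -> P1. 3 ppages; refcounts: pp0:2 pp1:2 pp2:2
Op 2: write(P1, v0, 149). refcount(pp0)=2>1 -> COPY to pp3. 4 ppages; refcounts: pp0:1 pp1:2 pp2:2 pp3:1
Op 3: read(P0, v0) -> 42. No state change.
Op 4: write(P1, v2, 173). refcount(pp2)=2>1 -> COPY to pp4. 5 ppages; refcounts: pp0:1 pp1:2 pp2:1 pp3:1 pp4:1
Op 5: write(P0, v0, 104). refcount(pp0)=1 -> write in place. 5 ppages; refcounts: pp0:1 pp1:2 pp2:1 pp3:1 pp4:1
Op 6: write(P0, v2, 160). refcount(pp2)=1 -> write in place. 5 ppages; refcounts: pp0:1 pp1:2 pp2:1 pp3:1 pp4:1
Op 7: write(P0, v1, 133). refcount(pp1)=2>1 -> COPY to pp5. 6 ppages; refcounts: pp0:1 pp1:1 pp2:1 pp3:1 pp4:1 pp5:1
Op 8: write(P0, v0, 108). refcount(pp0)=1 -> write in place. 6 ppages; refcounts: pp0:1 pp1:1 pp2:1 pp3:1 pp4:1 pp5:1

Answer: 6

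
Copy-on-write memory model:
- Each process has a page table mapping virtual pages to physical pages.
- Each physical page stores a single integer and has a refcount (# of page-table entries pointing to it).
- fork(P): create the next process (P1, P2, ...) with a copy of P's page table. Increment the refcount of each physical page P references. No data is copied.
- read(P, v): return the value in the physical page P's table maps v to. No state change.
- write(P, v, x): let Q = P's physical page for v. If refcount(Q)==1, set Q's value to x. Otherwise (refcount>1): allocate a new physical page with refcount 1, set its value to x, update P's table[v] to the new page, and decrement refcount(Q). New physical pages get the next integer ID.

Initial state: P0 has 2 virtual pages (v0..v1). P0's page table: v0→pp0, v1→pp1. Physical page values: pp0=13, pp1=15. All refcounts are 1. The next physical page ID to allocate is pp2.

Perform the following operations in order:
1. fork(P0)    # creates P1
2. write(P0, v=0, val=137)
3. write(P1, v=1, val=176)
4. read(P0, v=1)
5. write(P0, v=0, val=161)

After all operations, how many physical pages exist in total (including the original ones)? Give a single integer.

Op 1: fork(P0) -> P1. 2 ppages; refcounts: pp0:2 pp1:2
Op 2: write(P0, v0, 137). refcount(pp0)=2>1 -> COPY to pp2. 3 ppages; refcounts: pp0:1 pp1:2 pp2:1
Op 3: write(P1, v1, 176). refcount(pp1)=2>1 -> COPY to pp3. 4 ppages; refcounts: pp0:1 pp1:1 pp2:1 pp3:1
Op 4: read(P0, v1) -> 15. No state change.
Op 5: write(P0, v0, 161). refcount(pp2)=1 -> write in place. 4 ppages; refcounts: pp0:1 pp1:1 pp2:1 pp3:1

Answer: 4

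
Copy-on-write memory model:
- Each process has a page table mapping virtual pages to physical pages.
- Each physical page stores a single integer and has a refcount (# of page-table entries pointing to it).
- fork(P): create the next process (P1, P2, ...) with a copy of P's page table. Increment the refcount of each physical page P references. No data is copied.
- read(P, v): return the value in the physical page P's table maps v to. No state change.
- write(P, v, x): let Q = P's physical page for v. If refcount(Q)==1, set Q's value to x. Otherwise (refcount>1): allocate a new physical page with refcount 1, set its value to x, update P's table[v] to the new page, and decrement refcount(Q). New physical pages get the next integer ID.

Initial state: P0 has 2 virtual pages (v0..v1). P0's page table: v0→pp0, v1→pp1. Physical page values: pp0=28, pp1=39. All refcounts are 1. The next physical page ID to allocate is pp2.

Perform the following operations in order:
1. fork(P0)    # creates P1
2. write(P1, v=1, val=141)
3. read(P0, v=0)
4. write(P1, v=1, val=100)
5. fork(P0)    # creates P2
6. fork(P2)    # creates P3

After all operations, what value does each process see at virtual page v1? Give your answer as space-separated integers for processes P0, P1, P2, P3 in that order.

Op 1: fork(P0) -> P1. 2 ppages; refcounts: pp0:2 pp1:2
Op 2: write(P1, v1, 141). refcount(pp1)=2>1 -> COPY to pp2. 3 ppages; refcounts: pp0:2 pp1:1 pp2:1
Op 3: read(P0, v0) -> 28. No state change.
Op 4: write(P1, v1, 100). refcount(pp2)=1 -> write in place. 3 ppages; refcounts: pp0:2 pp1:1 pp2:1
Op 5: fork(P0) -> P2. 3 ppages; refcounts: pp0:3 pp1:2 pp2:1
Op 6: fork(P2) -> P3. 3 ppages; refcounts: pp0:4 pp1:3 pp2:1
P0: v1 -> pp1 = 39
P1: v1 -> pp2 = 100
P2: v1 -> pp1 = 39
P3: v1 -> pp1 = 39

Answer: 39 100 39 39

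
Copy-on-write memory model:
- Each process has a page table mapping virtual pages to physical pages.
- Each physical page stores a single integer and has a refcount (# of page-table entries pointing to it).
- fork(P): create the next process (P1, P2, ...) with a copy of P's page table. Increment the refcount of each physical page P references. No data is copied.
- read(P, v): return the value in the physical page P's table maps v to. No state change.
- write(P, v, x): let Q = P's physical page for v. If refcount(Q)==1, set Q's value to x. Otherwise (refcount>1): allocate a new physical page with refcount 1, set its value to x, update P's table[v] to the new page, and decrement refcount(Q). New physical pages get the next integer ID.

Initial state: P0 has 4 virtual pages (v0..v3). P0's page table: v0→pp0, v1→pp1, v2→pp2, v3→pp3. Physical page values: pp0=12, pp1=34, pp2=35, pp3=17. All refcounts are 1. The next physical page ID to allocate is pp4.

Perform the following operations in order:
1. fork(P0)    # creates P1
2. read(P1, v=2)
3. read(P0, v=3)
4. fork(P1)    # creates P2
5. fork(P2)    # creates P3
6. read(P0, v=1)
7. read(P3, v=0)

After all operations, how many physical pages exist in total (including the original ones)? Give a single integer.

Op 1: fork(P0) -> P1. 4 ppages; refcounts: pp0:2 pp1:2 pp2:2 pp3:2
Op 2: read(P1, v2) -> 35. No state change.
Op 3: read(P0, v3) -> 17. No state change.
Op 4: fork(P1) -> P2. 4 ppages; refcounts: pp0:3 pp1:3 pp2:3 pp3:3
Op 5: fork(P2) -> P3. 4 ppages; refcounts: pp0:4 pp1:4 pp2:4 pp3:4
Op 6: read(P0, v1) -> 34. No state change.
Op 7: read(P3, v0) -> 12. No state change.

Answer: 4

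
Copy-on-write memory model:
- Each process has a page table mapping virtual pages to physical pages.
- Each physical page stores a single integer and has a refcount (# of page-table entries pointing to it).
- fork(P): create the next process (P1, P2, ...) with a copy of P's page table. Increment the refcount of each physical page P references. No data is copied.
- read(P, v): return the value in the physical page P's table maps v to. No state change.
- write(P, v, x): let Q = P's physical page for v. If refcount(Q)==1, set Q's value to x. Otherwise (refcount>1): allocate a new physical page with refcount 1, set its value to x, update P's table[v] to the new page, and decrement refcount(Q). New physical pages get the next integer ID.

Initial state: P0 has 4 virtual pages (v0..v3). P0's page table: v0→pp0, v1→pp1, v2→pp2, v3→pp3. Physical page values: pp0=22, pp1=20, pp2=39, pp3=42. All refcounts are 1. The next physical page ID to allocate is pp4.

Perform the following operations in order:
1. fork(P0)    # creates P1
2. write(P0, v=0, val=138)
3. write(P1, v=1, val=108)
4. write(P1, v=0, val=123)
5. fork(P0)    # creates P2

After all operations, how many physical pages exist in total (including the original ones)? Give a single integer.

Op 1: fork(P0) -> P1. 4 ppages; refcounts: pp0:2 pp1:2 pp2:2 pp3:2
Op 2: write(P0, v0, 138). refcount(pp0)=2>1 -> COPY to pp4. 5 ppages; refcounts: pp0:1 pp1:2 pp2:2 pp3:2 pp4:1
Op 3: write(P1, v1, 108). refcount(pp1)=2>1 -> COPY to pp5. 6 ppages; refcounts: pp0:1 pp1:1 pp2:2 pp3:2 pp4:1 pp5:1
Op 4: write(P1, v0, 123). refcount(pp0)=1 -> write in place. 6 ppages; refcounts: pp0:1 pp1:1 pp2:2 pp3:2 pp4:1 pp5:1
Op 5: fork(P0) -> P2. 6 ppages; refcounts: pp0:1 pp1:2 pp2:3 pp3:3 pp4:2 pp5:1

Answer: 6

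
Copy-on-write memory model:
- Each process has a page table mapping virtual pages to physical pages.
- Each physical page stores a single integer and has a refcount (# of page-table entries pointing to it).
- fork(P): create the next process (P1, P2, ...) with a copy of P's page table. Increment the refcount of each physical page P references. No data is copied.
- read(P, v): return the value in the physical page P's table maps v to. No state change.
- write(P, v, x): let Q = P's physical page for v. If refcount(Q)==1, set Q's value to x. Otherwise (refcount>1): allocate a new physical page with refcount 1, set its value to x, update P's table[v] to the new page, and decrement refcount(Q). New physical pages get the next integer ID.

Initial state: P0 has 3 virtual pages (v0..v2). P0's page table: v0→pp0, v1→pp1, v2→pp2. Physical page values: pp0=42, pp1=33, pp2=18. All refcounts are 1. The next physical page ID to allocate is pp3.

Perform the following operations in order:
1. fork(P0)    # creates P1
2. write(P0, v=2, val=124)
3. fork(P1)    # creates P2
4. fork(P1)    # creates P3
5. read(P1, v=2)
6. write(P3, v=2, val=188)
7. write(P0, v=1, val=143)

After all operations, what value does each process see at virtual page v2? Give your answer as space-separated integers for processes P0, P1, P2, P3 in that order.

Op 1: fork(P0) -> P1. 3 ppages; refcounts: pp0:2 pp1:2 pp2:2
Op 2: write(P0, v2, 124). refcount(pp2)=2>1 -> COPY to pp3. 4 ppages; refcounts: pp0:2 pp1:2 pp2:1 pp3:1
Op 3: fork(P1) -> P2. 4 ppages; refcounts: pp0:3 pp1:3 pp2:2 pp3:1
Op 4: fork(P1) -> P3. 4 ppages; refcounts: pp0:4 pp1:4 pp2:3 pp3:1
Op 5: read(P1, v2) -> 18. No state change.
Op 6: write(P3, v2, 188). refcount(pp2)=3>1 -> COPY to pp4. 5 ppages; refcounts: pp0:4 pp1:4 pp2:2 pp3:1 pp4:1
Op 7: write(P0, v1, 143). refcount(pp1)=4>1 -> COPY to pp5. 6 ppages; refcounts: pp0:4 pp1:3 pp2:2 pp3:1 pp4:1 pp5:1
P0: v2 -> pp3 = 124
P1: v2 -> pp2 = 18
P2: v2 -> pp2 = 18
P3: v2 -> pp4 = 188

Answer: 124 18 18 188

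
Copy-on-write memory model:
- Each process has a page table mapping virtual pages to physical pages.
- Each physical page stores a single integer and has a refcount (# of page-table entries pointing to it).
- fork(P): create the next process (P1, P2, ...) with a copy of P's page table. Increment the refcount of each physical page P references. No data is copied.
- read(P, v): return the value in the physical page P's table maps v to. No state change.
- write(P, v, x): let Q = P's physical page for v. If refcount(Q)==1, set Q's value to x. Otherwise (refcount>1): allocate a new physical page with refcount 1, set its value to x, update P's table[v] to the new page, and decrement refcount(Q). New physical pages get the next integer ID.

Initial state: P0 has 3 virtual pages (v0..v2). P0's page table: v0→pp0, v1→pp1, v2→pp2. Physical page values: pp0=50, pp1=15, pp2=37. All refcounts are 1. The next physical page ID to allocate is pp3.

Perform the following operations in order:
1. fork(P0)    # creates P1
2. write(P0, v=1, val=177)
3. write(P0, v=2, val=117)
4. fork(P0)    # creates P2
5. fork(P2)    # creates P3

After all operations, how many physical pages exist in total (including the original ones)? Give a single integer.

Answer: 5

Derivation:
Op 1: fork(P0) -> P1. 3 ppages; refcounts: pp0:2 pp1:2 pp2:2
Op 2: write(P0, v1, 177). refcount(pp1)=2>1 -> COPY to pp3. 4 ppages; refcounts: pp0:2 pp1:1 pp2:2 pp3:1
Op 3: write(P0, v2, 117). refcount(pp2)=2>1 -> COPY to pp4. 5 ppages; refcounts: pp0:2 pp1:1 pp2:1 pp3:1 pp4:1
Op 4: fork(P0) -> P2. 5 ppages; refcounts: pp0:3 pp1:1 pp2:1 pp3:2 pp4:2
Op 5: fork(P2) -> P3. 5 ppages; refcounts: pp0:4 pp1:1 pp2:1 pp3:3 pp4:3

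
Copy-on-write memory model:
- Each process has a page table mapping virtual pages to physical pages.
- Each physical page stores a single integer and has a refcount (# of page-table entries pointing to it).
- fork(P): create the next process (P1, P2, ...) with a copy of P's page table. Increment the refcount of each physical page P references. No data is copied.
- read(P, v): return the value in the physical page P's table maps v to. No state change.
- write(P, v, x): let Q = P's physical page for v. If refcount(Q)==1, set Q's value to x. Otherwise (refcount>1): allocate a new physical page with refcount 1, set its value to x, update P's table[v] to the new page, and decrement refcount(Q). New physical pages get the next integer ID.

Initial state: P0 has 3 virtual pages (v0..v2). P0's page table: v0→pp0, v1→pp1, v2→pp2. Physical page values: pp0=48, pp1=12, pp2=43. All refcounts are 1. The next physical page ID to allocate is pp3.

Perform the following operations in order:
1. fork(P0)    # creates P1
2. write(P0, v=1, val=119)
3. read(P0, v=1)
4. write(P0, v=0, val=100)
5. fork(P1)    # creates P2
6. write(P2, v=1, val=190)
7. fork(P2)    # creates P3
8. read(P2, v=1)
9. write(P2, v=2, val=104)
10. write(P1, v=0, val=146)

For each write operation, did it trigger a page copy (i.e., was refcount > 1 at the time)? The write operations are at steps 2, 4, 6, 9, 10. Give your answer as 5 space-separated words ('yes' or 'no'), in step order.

Op 1: fork(P0) -> P1. 3 ppages; refcounts: pp0:2 pp1:2 pp2:2
Op 2: write(P0, v1, 119). refcount(pp1)=2>1 -> COPY to pp3. 4 ppages; refcounts: pp0:2 pp1:1 pp2:2 pp3:1
Op 3: read(P0, v1) -> 119. No state change.
Op 4: write(P0, v0, 100). refcount(pp0)=2>1 -> COPY to pp4. 5 ppages; refcounts: pp0:1 pp1:1 pp2:2 pp3:1 pp4:1
Op 5: fork(P1) -> P2. 5 ppages; refcounts: pp0:2 pp1:2 pp2:3 pp3:1 pp4:1
Op 6: write(P2, v1, 190). refcount(pp1)=2>1 -> COPY to pp5. 6 ppages; refcounts: pp0:2 pp1:1 pp2:3 pp3:1 pp4:1 pp5:1
Op 7: fork(P2) -> P3. 6 ppages; refcounts: pp0:3 pp1:1 pp2:4 pp3:1 pp4:1 pp5:2
Op 8: read(P2, v1) -> 190. No state change.
Op 9: write(P2, v2, 104). refcount(pp2)=4>1 -> COPY to pp6. 7 ppages; refcounts: pp0:3 pp1:1 pp2:3 pp3:1 pp4:1 pp5:2 pp6:1
Op 10: write(P1, v0, 146). refcount(pp0)=3>1 -> COPY to pp7. 8 ppages; refcounts: pp0:2 pp1:1 pp2:3 pp3:1 pp4:1 pp5:2 pp6:1 pp7:1

yes yes yes yes yes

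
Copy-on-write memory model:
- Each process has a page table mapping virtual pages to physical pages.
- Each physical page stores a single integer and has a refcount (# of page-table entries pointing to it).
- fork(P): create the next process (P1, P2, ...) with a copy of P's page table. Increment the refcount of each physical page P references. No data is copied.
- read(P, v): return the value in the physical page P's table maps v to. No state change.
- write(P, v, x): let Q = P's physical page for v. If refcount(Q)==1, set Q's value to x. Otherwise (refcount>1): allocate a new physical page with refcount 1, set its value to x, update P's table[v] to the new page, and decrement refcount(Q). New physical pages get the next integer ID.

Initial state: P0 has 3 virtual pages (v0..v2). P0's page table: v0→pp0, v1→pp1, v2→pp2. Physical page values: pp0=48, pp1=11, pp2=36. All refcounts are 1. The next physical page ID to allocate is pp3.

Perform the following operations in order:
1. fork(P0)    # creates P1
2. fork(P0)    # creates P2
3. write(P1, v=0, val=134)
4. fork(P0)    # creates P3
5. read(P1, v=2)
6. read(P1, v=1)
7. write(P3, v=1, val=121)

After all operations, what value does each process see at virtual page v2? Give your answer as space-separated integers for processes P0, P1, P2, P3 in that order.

Answer: 36 36 36 36

Derivation:
Op 1: fork(P0) -> P1. 3 ppages; refcounts: pp0:2 pp1:2 pp2:2
Op 2: fork(P0) -> P2. 3 ppages; refcounts: pp0:3 pp1:3 pp2:3
Op 3: write(P1, v0, 134). refcount(pp0)=3>1 -> COPY to pp3. 4 ppages; refcounts: pp0:2 pp1:3 pp2:3 pp3:1
Op 4: fork(P0) -> P3. 4 ppages; refcounts: pp0:3 pp1:4 pp2:4 pp3:1
Op 5: read(P1, v2) -> 36. No state change.
Op 6: read(P1, v1) -> 11. No state change.
Op 7: write(P3, v1, 121). refcount(pp1)=4>1 -> COPY to pp4. 5 ppages; refcounts: pp0:3 pp1:3 pp2:4 pp3:1 pp4:1
P0: v2 -> pp2 = 36
P1: v2 -> pp2 = 36
P2: v2 -> pp2 = 36
P3: v2 -> pp2 = 36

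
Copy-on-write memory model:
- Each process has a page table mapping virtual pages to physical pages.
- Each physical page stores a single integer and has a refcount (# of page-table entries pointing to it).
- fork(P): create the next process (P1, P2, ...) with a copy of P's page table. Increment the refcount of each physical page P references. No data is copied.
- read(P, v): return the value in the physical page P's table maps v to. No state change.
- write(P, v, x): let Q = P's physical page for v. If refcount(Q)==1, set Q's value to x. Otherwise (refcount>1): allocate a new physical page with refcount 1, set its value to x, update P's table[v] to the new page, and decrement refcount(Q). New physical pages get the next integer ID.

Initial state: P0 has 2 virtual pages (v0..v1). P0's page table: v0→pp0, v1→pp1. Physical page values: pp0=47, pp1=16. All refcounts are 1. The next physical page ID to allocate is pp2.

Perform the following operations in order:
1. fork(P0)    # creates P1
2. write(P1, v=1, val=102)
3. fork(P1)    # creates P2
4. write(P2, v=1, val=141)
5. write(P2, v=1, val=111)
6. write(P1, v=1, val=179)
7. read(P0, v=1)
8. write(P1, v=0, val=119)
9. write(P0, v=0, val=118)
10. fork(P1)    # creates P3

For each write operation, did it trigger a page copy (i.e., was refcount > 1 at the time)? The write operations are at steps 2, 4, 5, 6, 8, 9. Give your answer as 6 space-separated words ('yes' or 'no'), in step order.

Op 1: fork(P0) -> P1. 2 ppages; refcounts: pp0:2 pp1:2
Op 2: write(P1, v1, 102). refcount(pp1)=2>1 -> COPY to pp2. 3 ppages; refcounts: pp0:2 pp1:1 pp2:1
Op 3: fork(P1) -> P2. 3 ppages; refcounts: pp0:3 pp1:1 pp2:2
Op 4: write(P2, v1, 141). refcount(pp2)=2>1 -> COPY to pp3. 4 ppages; refcounts: pp0:3 pp1:1 pp2:1 pp3:1
Op 5: write(P2, v1, 111). refcount(pp3)=1 -> write in place. 4 ppages; refcounts: pp0:3 pp1:1 pp2:1 pp3:1
Op 6: write(P1, v1, 179). refcount(pp2)=1 -> write in place. 4 ppages; refcounts: pp0:3 pp1:1 pp2:1 pp3:1
Op 7: read(P0, v1) -> 16. No state change.
Op 8: write(P1, v0, 119). refcount(pp0)=3>1 -> COPY to pp4. 5 ppages; refcounts: pp0:2 pp1:1 pp2:1 pp3:1 pp4:1
Op 9: write(P0, v0, 118). refcount(pp0)=2>1 -> COPY to pp5. 6 ppages; refcounts: pp0:1 pp1:1 pp2:1 pp3:1 pp4:1 pp5:1
Op 10: fork(P1) -> P3. 6 ppages; refcounts: pp0:1 pp1:1 pp2:2 pp3:1 pp4:2 pp5:1

yes yes no no yes yes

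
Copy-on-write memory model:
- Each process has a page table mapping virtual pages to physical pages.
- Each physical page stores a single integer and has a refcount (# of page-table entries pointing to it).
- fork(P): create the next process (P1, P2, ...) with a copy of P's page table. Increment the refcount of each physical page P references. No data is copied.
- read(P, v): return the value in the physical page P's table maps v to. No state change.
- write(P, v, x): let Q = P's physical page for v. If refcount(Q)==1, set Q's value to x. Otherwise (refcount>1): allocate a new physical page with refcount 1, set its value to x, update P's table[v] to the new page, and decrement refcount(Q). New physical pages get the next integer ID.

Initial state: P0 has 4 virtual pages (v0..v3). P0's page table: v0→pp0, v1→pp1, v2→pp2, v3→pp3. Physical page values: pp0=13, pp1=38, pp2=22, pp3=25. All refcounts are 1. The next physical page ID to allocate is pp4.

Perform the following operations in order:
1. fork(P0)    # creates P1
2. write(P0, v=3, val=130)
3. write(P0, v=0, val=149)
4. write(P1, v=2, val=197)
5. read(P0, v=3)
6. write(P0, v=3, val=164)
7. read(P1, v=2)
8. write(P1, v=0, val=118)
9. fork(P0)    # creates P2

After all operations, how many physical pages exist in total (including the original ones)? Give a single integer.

Answer: 7

Derivation:
Op 1: fork(P0) -> P1. 4 ppages; refcounts: pp0:2 pp1:2 pp2:2 pp3:2
Op 2: write(P0, v3, 130). refcount(pp3)=2>1 -> COPY to pp4. 5 ppages; refcounts: pp0:2 pp1:2 pp2:2 pp3:1 pp4:1
Op 3: write(P0, v0, 149). refcount(pp0)=2>1 -> COPY to pp5. 6 ppages; refcounts: pp0:1 pp1:2 pp2:2 pp3:1 pp4:1 pp5:1
Op 4: write(P1, v2, 197). refcount(pp2)=2>1 -> COPY to pp6. 7 ppages; refcounts: pp0:1 pp1:2 pp2:1 pp3:1 pp4:1 pp5:1 pp6:1
Op 5: read(P0, v3) -> 130. No state change.
Op 6: write(P0, v3, 164). refcount(pp4)=1 -> write in place. 7 ppages; refcounts: pp0:1 pp1:2 pp2:1 pp3:1 pp4:1 pp5:1 pp6:1
Op 7: read(P1, v2) -> 197. No state change.
Op 8: write(P1, v0, 118). refcount(pp0)=1 -> write in place. 7 ppages; refcounts: pp0:1 pp1:2 pp2:1 pp3:1 pp4:1 pp5:1 pp6:1
Op 9: fork(P0) -> P2. 7 ppages; refcounts: pp0:1 pp1:3 pp2:2 pp3:1 pp4:2 pp5:2 pp6:1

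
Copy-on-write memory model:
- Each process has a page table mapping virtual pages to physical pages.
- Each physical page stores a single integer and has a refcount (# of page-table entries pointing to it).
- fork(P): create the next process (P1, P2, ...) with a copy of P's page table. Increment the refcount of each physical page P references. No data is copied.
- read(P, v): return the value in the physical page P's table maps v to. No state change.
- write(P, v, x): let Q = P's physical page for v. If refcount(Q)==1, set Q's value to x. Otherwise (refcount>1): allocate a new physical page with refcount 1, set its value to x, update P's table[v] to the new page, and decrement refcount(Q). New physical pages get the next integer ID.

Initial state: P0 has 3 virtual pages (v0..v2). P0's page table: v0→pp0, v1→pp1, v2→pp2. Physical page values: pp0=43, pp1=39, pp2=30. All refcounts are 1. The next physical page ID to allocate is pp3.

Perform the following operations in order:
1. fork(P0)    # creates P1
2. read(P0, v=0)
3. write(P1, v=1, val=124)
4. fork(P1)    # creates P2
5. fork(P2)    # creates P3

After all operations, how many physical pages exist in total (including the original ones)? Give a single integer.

Op 1: fork(P0) -> P1. 3 ppages; refcounts: pp0:2 pp1:2 pp2:2
Op 2: read(P0, v0) -> 43. No state change.
Op 3: write(P1, v1, 124). refcount(pp1)=2>1 -> COPY to pp3. 4 ppages; refcounts: pp0:2 pp1:1 pp2:2 pp3:1
Op 4: fork(P1) -> P2. 4 ppages; refcounts: pp0:3 pp1:1 pp2:3 pp3:2
Op 5: fork(P2) -> P3. 4 ppages; refcounts: pp0:4 pp1:1 pp2:4 pp3:3

Answer: 4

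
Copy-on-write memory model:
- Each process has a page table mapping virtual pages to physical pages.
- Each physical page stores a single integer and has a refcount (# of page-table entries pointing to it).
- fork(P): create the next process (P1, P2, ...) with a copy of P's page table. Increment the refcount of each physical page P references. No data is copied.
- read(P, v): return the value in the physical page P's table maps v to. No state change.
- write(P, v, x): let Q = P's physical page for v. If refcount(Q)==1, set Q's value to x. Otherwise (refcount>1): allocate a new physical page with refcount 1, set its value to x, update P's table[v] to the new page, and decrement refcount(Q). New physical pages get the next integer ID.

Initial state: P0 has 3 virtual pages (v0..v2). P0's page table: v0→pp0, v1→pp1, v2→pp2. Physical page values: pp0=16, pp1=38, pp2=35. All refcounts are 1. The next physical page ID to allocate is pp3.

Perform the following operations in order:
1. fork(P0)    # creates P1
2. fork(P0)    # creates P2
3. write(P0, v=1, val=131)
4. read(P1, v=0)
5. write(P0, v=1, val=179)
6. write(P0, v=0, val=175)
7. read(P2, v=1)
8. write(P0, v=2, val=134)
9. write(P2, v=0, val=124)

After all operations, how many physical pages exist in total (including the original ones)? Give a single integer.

Op 1: fork(P0) -> P1. 3 ppages; refcounts: pp0:2 pp1:2 pp2:2
Op 2: fork(P0) -> P2. 3 ppages; refcounts: pp0:3 pp1:3 pp2:3
Op 3: write(P0, v1, 131). refcount(pp1)=3>1 -> COPY to pp3. 4 ppages; refcounts: pp0:3 pp1:2 pp2:3 pp3:1
Op 4: read(P1, v0) -> 16. No state change.
Op 5: write(P0, v1, 179). refcount(pp3)=1 -> write in place. 4 ppages; refcounts: pp0:3 pp1:2 pp2:3 pp3:1
Op 6: write(P0, v0, 175). refcount(pp0)=3>1 -> COPY to pp4. 5 ppages; refcounts: pp0:2 pp1:2 pp2:3 pp3:1 pp4:1
Op 7: read(P2, v1) -> 38. No state change.
Op 8: write(P0, v2, 134). refcount(pp2)=3>1 -> COPY to pp5. 6 ppages; refcounts: pp0:2 pp1:2 pp2:2 pp3:1 pp4:1 pp5:1
Op 9: write(P2, v0, 124). refcount(pp0)=2>1 -> COPY to pp6. 7 ppages; refcounts: pp0:1 pp1:2 pp2:2 pp3:1 pp4:1 pp5:1 pp6:1

Answer: 7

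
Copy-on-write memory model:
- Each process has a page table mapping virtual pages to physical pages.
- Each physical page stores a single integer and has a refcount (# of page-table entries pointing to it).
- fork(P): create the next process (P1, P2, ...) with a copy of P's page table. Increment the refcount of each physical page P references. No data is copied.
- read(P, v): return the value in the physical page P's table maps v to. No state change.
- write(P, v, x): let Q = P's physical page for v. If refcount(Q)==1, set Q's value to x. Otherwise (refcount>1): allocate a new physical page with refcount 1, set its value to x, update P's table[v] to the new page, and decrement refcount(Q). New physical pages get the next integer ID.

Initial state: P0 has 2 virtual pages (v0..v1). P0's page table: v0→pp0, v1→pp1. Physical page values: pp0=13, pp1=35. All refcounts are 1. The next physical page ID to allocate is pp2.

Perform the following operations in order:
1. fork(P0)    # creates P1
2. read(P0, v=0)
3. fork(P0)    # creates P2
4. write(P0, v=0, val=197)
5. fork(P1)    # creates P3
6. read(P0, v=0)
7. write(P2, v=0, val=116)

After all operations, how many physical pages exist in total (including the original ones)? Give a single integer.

Answer: 4

Derivation:
Op 1: fork(P0) -> P1. 2 ppages; refcounts: pp0:2 pp1:2
Op 2: read(P0, v0) -> 13. No state change.
Op 3: fork(P0) -> P2. 2 ppages; refcounts: pp0:3 pp1:3
Op 4: write(P0, v0, 197). refcount(pp0)=3>1 -> COPY to pp2. 3 ppages; refcounts: pp0:2 pp1:3 pp2:1
Op 5: fork(P1) -> P3. 3 ppages; refcounts: pp0:3 pp1:4 pp2:1
Op 6: read(P0, v0) -> 197. No state change.
Op 7: write(P2, v0, 116). refcount(pp0)=3>1 -> COPY to pp3. 4 ppages; refcounts: pp0:2 pp1:4 pp2:1 pp3:1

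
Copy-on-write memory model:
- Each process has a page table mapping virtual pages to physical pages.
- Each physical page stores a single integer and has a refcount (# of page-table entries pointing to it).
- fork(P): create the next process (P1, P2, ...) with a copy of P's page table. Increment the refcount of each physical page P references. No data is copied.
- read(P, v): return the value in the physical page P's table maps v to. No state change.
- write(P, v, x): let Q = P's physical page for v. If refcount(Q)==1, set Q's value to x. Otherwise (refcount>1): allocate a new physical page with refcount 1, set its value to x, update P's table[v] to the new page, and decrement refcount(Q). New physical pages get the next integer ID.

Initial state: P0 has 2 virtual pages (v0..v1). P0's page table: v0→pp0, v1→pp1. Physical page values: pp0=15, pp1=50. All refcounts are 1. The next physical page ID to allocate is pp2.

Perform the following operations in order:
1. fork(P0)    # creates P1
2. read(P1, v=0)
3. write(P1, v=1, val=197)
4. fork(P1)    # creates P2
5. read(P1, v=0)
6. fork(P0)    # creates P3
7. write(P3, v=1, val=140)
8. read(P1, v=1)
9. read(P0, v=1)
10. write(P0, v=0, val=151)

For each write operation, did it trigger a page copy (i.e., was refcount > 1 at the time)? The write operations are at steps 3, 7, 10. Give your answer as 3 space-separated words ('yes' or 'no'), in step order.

Op 1: fork(P0) -> P1. 2 ppages; refcounts: pp0:2 pp1:2
Op 2: read(P1, v0) -> 15. No state change.
Op 3: write(P1, v1, 197). refcount(pp1)=2>1 -> COPY to pp2. 3 ppages; refcounts: pp0:2 pp1:1 pp2:1
Op 4: fork(P1) -> P2. 3 ppages; refcounts: pp0:3 pp1:1 pp2:2
Op 5: read(P1, v0) -> 15. No state change.
Op 6: fork(P0) -> P3. 3 ppages; refcounts: pp0:4 pp1:2 pp2:2
Op 7: write(P3, v1, 140). refcount(pp1)=2>1 -> COPY to pp3. 4 ppages; refcounts: pp0:4 pp1:1 pp2:2 pp3:1
Op 8: read(P1, v1) -> 197. No state change.
Op 9: read(P0, v1) -> 50. No state change.
Op 10: write(P0, v0, 151). refcount(pp0)=4>1 -> COPY to pp4. 5 ppages; refcounts: pp0:3 pp1:1 pp2:2 pp3:1 pp4:1

yes yes yes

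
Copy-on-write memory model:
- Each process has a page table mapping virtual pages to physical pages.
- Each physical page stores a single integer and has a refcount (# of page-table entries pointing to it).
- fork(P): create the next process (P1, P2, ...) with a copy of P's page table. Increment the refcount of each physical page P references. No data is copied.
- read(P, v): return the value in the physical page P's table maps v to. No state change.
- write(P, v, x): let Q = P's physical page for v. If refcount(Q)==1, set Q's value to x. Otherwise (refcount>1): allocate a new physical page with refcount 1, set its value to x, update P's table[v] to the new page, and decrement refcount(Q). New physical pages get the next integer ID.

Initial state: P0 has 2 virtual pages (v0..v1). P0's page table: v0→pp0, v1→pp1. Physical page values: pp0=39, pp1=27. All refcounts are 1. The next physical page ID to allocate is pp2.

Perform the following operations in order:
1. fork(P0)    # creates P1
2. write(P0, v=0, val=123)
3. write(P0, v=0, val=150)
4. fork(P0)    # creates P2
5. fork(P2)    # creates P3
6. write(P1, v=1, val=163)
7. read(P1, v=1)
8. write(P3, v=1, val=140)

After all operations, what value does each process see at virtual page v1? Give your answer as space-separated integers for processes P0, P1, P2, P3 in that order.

Answer: 27 163 27 140

Derivation:
Op 1: fork(P0) -> P1. 2 ppages; refcounts: pp0:2 pp1:2
Op 2: write(P0, v0, 123). refcount(pp0)=2>1 -> COPY to pp2. 3 ppages; refcounts: pp0:1 pp1:2 pp2:1
Op 3: write(P0, v0, 150). refcount(pp2)=1 -> write in place. 3 ppages; refcounts: pp0:1 pp1:2 pp2:1
Op 4: fork(P0) -> P2. 3 ppages; refcounts: pp0:1 pp1:3 pp2:2
Op 5: fork(P2) -> P3. 3 ppages; refcounts: pp0:1 pp1:4 pp2:3
Op 6: write(P1, v1, 163). refcount(pp1)=4>1 -> COPY to pp3. 4 ppages; refcounts: pp0:1 pp1:3 pp2:3 pp3:1
Op 7: read(P1, v1) -> 163. No state change.
Op 8: write(P3, v1, 140). refcount(pp1)=3>1 -> COPY to pp4. 5 ppages; refcounts: pp0:1 pp1:2 pp2:3 pp3:1 pp4:1
P0: v1 -> pp1 = 27
P1: v1 -> pp3 = 163
P2: v1 -> pp1 = 27
P3: v1 -> pp4 = 140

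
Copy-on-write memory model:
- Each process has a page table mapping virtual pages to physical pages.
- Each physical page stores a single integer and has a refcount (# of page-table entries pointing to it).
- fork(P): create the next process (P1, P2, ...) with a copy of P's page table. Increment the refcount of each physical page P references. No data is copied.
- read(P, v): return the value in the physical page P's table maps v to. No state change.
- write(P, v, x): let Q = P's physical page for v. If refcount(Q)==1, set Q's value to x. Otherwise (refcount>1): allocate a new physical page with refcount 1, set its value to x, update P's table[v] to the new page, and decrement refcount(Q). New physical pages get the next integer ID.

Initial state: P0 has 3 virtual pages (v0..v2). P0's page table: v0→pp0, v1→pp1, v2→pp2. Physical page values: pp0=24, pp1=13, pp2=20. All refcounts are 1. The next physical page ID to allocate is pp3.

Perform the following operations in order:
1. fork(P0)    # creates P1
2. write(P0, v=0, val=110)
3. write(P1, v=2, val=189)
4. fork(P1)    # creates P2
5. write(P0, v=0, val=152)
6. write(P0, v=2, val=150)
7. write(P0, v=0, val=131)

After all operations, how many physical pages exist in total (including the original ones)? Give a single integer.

Op 1: fork(P0) -> P1. 3 ppages; refcounts: pp0:2 pp1:2 pp2:2
Op 2: write(P0, v0, 110). refcount(pp0)=2>1 -> COPY to pp3. 4 ppages; refcounts: pp0:1 pp1:2 pp2:2 pp3:1
Op 3: write(P1, v2, 189). refcount(pp2)=2>1 -> COPY to pp4. 5 ppages; refcounts: pp0:1 pp1:2 pp2:1 pp3:1 pp4:1
Op 4: fork(P1) -> P2. 5 ppages; refcounts: pp0:2 pp1:3 pp2:1 pp3:1 pp4:2
Op 5: write(P0, v0, 152). refcount(pp3)=1 -> write in place. 5 ppages; refcounts: pp0:2 pp1:3 pp2:1 pp3:1 pp4:2
Op 6: write(P0, v2, 150). refcount(pp2)=1 -> write in place. 5 ppages; refcounts: pp0:2 pp1:3 pp2:1 pp3:1 pp4:2
Op 7: write(P0, v0, 131). refcount(pp3)=1 -> write in place. 5 ppages; refcounts: pp0:2 pp1:3 pp2:1 pp3:1 pp4:2

Answer: 5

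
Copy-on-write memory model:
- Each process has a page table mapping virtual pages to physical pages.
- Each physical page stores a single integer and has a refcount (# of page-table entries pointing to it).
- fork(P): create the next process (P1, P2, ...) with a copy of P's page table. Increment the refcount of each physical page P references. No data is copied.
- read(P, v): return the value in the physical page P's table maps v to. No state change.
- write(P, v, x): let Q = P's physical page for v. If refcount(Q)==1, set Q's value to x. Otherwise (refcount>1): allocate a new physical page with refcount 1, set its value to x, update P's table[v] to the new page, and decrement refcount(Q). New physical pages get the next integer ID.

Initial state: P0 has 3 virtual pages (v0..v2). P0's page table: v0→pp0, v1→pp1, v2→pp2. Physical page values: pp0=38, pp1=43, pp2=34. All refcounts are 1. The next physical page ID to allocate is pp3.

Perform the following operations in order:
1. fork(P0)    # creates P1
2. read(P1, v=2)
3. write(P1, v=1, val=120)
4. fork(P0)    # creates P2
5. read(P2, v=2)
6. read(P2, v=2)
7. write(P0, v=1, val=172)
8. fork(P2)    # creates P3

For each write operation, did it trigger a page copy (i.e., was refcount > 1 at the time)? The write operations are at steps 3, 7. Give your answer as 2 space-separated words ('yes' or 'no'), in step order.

Op 1: fork(P0) -> P1. 3 ppages; refcounts: pp0:2 pp1:2 pp2:2
Op 2: read(P1, v2) -> 34. No state change.
Op 3: write(P1, v1, 120). refcount(pp1)=2>1 -> COPY to pp3. 4 ppages; refcounts: pp0:2 pp1:1 pp2:2 pp3:1
Op 4: fork(P0) -> P2. 4 ppages; refcounts: pp0:3 pp1:2 pp2:3 pp3:1
Op 5: read(P2, v2) -> 34. No state change.
Op 6: read(P2, v2) -> 34. No state change.
Op 7: write(P0, v1, 172). refcount(pp1)=2>1 -> COPY to pp4. 5 ppages; refcounts: pp0:3 pp1:1 pp2:3 pp3:1 pp4:1
Op 8: fork(P2) -> P3. 5 ppages; refcounts: pp0:4 pp1:2 pp2:4 pp3:1 pp4:1

yes yes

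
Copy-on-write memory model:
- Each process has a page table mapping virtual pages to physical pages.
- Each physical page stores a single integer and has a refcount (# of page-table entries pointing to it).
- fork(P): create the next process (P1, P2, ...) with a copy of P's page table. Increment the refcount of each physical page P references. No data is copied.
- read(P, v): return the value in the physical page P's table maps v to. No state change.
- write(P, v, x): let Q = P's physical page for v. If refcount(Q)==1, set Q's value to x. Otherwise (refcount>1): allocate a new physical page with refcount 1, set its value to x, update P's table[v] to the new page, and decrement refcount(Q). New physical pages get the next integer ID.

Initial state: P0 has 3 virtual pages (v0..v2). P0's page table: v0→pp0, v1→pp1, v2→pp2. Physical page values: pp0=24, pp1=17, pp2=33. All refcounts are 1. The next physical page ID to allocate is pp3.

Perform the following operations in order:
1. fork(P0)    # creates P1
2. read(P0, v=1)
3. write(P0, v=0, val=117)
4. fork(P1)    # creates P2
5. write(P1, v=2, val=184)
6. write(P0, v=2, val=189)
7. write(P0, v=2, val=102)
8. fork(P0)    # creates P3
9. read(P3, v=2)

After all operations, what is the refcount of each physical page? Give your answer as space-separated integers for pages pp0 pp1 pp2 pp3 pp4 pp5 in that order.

Answer: 2 4 1 2 1 2

Derivation:
Op 1: fork(P0) -> P1. 3 ppages; refcounts: pp0:2 pp1:2 pp2:2
Op 2: read(P0, v1) -> 17. No state change.
Op 3: write(P0, v0, 117). refcount(pp0)=2>1 -> COPY to pp3. 4 ppages; refcounts: pp0:1 pp1:2 pp2:2 pp3:1
Op 4: fork(P1) -> P2. 4 ppages; refcounts: pp0:2 pp1:3 pp2:3 pp3:1
Op 5: write(P1, v2, 184). refcount(pp2)=3>1 -> COPY to pp4. 5 ppages; refcounts: pp0:2 pp1:3 pp2:2 pp3:1 pp4:1
Op 6: write(P0, v2, 189). refcount(pp2)=2>1 -> COPY to pp5. 6 ppages; refcounts: pp0:2 pp1:3 pp2:1 pp3:1 pp4:1 pp5:1
Op 7: write(P0, v2, 102). refcount(pp5)=1 -> write in place. 6 ppages; refcounts: pp0:2 pp1:3 pp2:1 pp3:1 pp4:1 pp5:1
Op 8: fork(P0) -> P3. 6 ppages; refcounts: pp0:2 pp1:4 pp2:1 pp3:2 pp4:1 pp5:2
Op 9: read(P3, v2) -> 102. No state change.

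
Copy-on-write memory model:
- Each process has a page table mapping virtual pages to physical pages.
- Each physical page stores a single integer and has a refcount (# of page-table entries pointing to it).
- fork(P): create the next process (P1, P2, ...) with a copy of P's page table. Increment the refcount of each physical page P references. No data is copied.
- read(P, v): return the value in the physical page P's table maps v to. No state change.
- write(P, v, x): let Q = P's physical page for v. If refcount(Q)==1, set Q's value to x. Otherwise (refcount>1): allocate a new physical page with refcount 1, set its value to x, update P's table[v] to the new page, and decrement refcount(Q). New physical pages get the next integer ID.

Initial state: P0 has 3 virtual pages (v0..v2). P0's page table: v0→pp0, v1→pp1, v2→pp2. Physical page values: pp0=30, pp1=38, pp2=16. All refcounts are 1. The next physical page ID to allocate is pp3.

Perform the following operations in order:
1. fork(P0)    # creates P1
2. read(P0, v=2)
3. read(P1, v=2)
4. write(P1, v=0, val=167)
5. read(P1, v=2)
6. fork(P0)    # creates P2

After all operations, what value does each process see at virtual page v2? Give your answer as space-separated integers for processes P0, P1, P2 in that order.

Answer: 16 16 16

Derivation:
Op 1: fork(P0) -> P1. 3 ppages; refcounts: pp0:2 pp1:2 pp2:2
Op 2: read(P0, v2) -> 16. No state change.
Op 3: read(P1, v2) -> 16. No state change.
Op 4: write(P1, v0, 167). refcount(pp0)=2>1 -> COPY to pp3. 4 ppages; refcounts: pp0:1 pp1:2 pp2:2 pp3:1
Op 5: read(P1, v2) -> 16. No state change.
Op 6: fork(P0) -> P2. 4 ppages; refcounts: pp0:2 pp1:3 pp2:3 pp3:1
P0: v2 -> pp2 = 16
P1: v2 -> pp2 = 16
P2: v2 -> pp2 = 16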